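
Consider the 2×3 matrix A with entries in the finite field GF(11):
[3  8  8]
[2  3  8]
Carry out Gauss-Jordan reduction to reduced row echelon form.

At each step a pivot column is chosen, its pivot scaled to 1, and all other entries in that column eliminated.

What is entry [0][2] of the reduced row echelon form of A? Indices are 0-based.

M[0][2] = 1

step 1: normalize row 0 (÷3) = (1, 10, 10)
  row 1: subtract 2×row0 = (0, 5, 10)
step 2: normalize row 1 (÷5) = (0, 1, 2)
  row 0: subtract 10×row1 = (1, 0, 1)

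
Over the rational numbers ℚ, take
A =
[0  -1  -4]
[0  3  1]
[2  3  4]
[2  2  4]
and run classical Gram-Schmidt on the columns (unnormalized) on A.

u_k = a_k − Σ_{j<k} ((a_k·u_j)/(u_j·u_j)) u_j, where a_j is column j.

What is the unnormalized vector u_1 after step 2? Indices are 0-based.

Step 1: u_0 = a_0 = (0, 0, 2, 2).
Step 2: u_1 = a_1 − (5/4)·u_0 = (-1, 3, 1/2, -1/2).

u_1 = (-1, 3, 1/2, -1/2)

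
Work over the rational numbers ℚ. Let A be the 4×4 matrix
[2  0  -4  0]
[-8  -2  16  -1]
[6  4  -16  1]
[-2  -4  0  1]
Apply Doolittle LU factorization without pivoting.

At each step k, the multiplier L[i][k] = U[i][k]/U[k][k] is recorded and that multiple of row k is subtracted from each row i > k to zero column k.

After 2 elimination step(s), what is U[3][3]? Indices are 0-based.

[col 0] pivot 2
  R1 -= -4*R0 → (0, -2, 0, -1)  (L[1][0] := -4)
  R2 -= 3*R0 → (0, 4, -4, 1)  (L[2][0] := 3)
  R3 -= -1*R0 → (0, -4, -4, 1)  (L[3][0] := -1)
[col 1] pivot -2
  R2 -= -2*R1 → (0, 0, -4, -1)  (L[2][1] := -2)
  R3 -= 2*R1 → (0, 0, -4, 3)  (L[3][1] := 2)

U[3][3] = 3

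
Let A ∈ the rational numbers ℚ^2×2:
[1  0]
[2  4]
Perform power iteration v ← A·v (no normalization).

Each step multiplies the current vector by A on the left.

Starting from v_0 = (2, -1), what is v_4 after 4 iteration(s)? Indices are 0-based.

v_4 = (2, 84)

v_0 = (2, -1).
v_1 = A·v_0 = (2, 0).
v_2 = A·v_1 = (2, 4).
v_3 = A·v_2 = (2, 20).
v_4 = A·v_3 = (2, 84).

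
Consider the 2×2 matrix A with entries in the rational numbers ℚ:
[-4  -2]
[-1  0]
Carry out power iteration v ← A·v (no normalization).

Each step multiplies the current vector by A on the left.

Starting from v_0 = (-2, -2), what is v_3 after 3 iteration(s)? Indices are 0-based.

v_0 = (-2, -2).
v_1 = A·v_0 = (12, 2).
v_2 = A·v_1 = (-52, -12).
v_3 = A·v_2 = (232, 52).

v_3 = (232, 52)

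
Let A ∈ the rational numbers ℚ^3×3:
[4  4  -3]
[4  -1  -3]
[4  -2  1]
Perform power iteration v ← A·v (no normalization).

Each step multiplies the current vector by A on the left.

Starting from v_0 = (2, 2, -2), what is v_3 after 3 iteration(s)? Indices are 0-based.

v_3 = (602, 252, 446)

v_0 = (2, 2, -2).
v_1 = A·v_0 = (22, 12, 2).
v_2 = A·v_1 = (130, 70, 66).
v_3 = A·v_2 = (602, 252, 446).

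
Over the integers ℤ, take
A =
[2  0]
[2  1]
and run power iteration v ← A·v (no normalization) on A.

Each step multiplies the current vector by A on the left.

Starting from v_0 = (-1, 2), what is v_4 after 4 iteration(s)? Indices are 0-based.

v_4 = (-16, -28)

v_0 = (-1, 2).
v_1 = A·v_0 = (-2, 0).
v_2 = A·v_1 = (-4, -4).
v_3 = A·v_2 = (-8, -12).
v_4 = A·v_3 = (-16, -28).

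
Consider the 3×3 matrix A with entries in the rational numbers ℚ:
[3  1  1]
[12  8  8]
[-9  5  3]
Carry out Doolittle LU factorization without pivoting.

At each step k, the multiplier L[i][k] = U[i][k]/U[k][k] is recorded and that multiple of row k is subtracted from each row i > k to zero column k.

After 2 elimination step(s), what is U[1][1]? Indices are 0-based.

U[1][1] = 4

k=0: U[0][0]=3
  eliminate (1,0): mult=4, new row 1: (0, 4, 4); set L[1][0]=4
  eliminate (2,0): mult=-3, new row 2: (0, 8, 6); set L[2][0]=-3
k=1: U[1][1]=4
  eliminate (2,1): mult=2, new row 2: (0, 0, -2); set L[2][1]=2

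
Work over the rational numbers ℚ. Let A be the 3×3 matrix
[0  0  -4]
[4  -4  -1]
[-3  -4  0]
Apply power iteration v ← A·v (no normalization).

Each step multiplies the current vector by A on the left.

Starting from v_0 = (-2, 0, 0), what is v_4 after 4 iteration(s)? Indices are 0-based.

v_4 = (128, 448, 1312)

v_0 = (-2, 0, 0).
v_1 = A·v_0 = (0, -8, 6).
v_2 = A·v_1 = (-24, 26, 32).
v_3 = A·v_2 = (-128, -232, -32).
v_4 = A·v_3 = (128, 448, 1312).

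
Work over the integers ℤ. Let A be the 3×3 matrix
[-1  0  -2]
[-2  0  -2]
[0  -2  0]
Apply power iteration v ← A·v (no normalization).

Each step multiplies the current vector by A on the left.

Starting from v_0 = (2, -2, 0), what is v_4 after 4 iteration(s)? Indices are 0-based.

v_4 = (-6, 4, 8)

v_0 = (2, -2, 0).
v_1 = A·v_0 = (-2, -4, 4).
v_2 = A·v_1 = (-6, -4, 8).
v_3 = A·v_2 = (-10, -4, 8).
v_4 = A·v_3 = (-6, 4, 8).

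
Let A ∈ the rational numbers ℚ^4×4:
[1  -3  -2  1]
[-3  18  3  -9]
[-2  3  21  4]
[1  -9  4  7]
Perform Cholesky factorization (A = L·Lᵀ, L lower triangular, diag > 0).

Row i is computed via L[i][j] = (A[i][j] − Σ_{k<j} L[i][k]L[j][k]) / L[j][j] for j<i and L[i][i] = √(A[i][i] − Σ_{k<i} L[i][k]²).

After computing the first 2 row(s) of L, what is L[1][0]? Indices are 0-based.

Step 1: L[0][0] = √(1) = 1.
  L[1][0] = (-3) / L[0][0] = -3.
Step 2: L[1][1] = √(9) = 3.

L[1][0] = -3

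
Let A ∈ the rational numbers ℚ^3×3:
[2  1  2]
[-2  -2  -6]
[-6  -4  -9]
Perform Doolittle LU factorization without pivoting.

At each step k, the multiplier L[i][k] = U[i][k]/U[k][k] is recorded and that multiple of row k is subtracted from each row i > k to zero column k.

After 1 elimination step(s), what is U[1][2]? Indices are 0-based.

U[1][2] = -4

[col 0] pivot 2
  R1 -= -1*R0 → (0, -1, -4)  (L[1][0] := -1)
  R2 -= -3*R0 → (0, -1, -3)  (L[2][0] := -3)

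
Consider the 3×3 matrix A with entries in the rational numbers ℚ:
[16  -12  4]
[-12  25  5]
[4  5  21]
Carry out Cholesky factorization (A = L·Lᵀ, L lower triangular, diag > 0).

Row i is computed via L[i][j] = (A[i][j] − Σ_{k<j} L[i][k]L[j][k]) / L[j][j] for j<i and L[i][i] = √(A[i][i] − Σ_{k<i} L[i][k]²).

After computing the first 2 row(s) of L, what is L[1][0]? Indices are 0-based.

L[1][0] = -3

Step 1: L[0][0] = √(16) = 4.
  L[1][0] = (-12) / L[0][0] = -3.
Step 2: L[1][1] = √(16) = 4.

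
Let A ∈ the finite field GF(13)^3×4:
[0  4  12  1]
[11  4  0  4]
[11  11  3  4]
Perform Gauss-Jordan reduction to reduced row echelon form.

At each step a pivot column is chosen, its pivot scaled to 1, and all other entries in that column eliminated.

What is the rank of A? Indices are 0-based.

[1] R0 <-> R1
[1] R0 /= 11  ⇒  (1, 11, 0, 11)
     R2 -= 11·R0  ⇒  (0, 7, 3, 0)
[2] R1 /= 4  ⇒  (0, 1, 3, 10)
     R0 -= 11·R1  ⇒  (1, 0, 6, 5)
     R2 -= 7·R1  ⇒  (0, 0, 8, 8)
[3] R2 /= 8  ⇒  (0, 0, 1, 1)
     R0 -= 6·R2  ⇒  (1, 0, 0, 12)
     R1 -= 3·R2  ⇒  (0, 1, 0, 7)

rank = 3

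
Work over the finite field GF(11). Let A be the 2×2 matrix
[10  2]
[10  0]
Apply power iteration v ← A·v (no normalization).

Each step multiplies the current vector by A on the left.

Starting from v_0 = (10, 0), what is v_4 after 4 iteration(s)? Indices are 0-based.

v_4 = (1, 3)

v_0 = (10, 0).
v_1 = A·v_0 = (1, 1).
v_2 = A·v_1 = (1, 10).
v_3 = A·v_2 = (8, 10).
v_4 = A·v_3 = (1, 3).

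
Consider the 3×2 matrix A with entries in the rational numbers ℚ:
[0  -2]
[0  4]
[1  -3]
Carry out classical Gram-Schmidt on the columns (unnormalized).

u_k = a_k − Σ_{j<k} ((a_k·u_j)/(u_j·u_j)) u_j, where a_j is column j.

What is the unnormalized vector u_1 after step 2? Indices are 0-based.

u_1 = (-2, 4, 0)

Step 1: u_0 = a_0 = (0, 0, 1).
Step 2: u_1 = a_1 − (-3)·u_0 = (-2, 4, 0).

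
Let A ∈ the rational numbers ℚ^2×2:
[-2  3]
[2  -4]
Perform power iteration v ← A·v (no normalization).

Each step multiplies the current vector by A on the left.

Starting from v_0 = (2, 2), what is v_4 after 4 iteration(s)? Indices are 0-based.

v_0 = (2, 2).
v_1 = A·v_0 = (2, -4).
v_2 = A·v_1 = (-16, 20).
v_3 = A·v_2 = (92, -112).
v_4 = A·v_3 = (-520, 632).

v_4 = (-520, 632)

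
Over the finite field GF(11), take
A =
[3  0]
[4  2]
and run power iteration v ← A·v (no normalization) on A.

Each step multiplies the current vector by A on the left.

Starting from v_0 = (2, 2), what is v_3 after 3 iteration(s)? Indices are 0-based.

v_0 = (2, 2).
v_1 = A·v_0 = (6, 1).
v_2 = A·v_1 = (7, 4).
v_3 = A·v_2 = (10, 3).

v_3 = (10, 3)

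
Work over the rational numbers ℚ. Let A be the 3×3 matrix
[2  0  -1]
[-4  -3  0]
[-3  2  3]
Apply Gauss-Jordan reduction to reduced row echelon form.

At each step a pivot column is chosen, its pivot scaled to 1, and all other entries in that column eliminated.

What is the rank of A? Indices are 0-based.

step 1: normalize row 0 (÷2) = (1, 0, -1/2)
  row 1: subtract -4×row0 = (0, -3, -2)
  row 2: subtract -3×row0 = (0, 2, 3/2)
step 2: normalize row 1 (÷-3) = (0, 1, 2/3)
  row 2: subtract 2×row1 = (0, 0, 1/6)
step 3: normalize row 2 (÷1/6) = (0, 0, 1)
  row 0: subtract -1/2×row2 = (1, 0, 0)
  row 1: subtract 2/3×row2 = (0, 1, 0)

rank = 3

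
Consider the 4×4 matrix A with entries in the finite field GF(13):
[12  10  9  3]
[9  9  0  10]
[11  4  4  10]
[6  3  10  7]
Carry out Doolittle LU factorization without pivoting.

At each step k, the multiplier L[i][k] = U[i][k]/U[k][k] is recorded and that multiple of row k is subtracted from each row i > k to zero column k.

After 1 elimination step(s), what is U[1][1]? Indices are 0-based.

U[1][1] = 8

[col 0] pivot 12
  R1 -= 4*R0 → (0, 8, 3, 11)  (L[1][0] := 4)
  R2 -= 2*R0 → (0, 10, 12, 4)  (L[2][0] := 2)
  R3 -= 7*R0 → (0, 11, 12, 12)  (L[3][0] := 7)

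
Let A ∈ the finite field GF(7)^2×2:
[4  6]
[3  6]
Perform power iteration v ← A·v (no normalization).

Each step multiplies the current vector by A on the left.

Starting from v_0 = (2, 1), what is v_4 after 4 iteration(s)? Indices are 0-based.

v_4 = (6, 0)

v_0 = (2, 1).
v_1 = A·v_0 = (0, 5).
v_2 = A·v_1 = (2, 2).
v_3 = A·v_2 = (6, 4).
v_4 = A·v_3 = (6, 0).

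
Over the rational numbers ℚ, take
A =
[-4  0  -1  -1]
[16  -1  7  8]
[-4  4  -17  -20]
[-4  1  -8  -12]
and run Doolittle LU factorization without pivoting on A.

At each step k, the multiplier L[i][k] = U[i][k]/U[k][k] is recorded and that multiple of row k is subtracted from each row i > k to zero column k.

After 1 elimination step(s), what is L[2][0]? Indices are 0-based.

Step 1: pivot at (0,0) is -4.
  row1 ← row1 − (-4)·row0  ⇒  L[1][0]=-4, U row1=(0, -1, 3, 4)
  row2 ← row2 − (1)·row0  ⇒  L[2][0]=1, U row2=(0, 4, -16, -19)
  row3 ← row3 − (1)·row0  ⇒  L[3][0]=1, U row3=(0, 1, -7, -11)

L[2][0] = 1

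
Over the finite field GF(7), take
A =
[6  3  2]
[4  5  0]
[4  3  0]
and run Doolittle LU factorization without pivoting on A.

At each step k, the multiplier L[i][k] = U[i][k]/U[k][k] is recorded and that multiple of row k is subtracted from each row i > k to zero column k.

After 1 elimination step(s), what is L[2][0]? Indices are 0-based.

L[2][0] = 3

[col 0] pivot 6
  R1 -= 3*R0 → (0, 3, 1)  (L[1][0] := 3)
  R2 -= 3*R0 → (0, 1, 1)  (L[2][0] := 3)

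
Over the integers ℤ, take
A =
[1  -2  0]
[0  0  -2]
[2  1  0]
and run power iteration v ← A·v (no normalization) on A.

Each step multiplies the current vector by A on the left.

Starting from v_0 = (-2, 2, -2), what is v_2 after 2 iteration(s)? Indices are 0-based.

v_0 = (-2, 2, -2).
v_1 = A·v_0 = (-6, 4, -2).
v_2 = A·v_1 = (-14, 4, -8).

v_2 = (-14, 4, -8)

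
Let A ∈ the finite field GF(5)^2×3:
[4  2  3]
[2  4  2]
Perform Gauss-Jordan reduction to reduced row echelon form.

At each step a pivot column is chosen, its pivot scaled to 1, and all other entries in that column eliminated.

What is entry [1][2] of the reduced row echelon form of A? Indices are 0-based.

pivot(0,0)=4: scale R0 → (1, 3, 2)
  clear (1,0): R1 −= (2)R0 → (0, 3, 3)
pivot(1,1)=3: scale R1 → (0, 1, 1)
  clear (0,1): R0 −= (3)R1 → (1, 0, 4)

M[1][2] = 1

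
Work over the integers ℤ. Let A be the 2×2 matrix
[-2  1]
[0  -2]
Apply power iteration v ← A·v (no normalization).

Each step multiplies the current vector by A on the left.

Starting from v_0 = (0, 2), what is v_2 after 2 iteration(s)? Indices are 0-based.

v_0 = (0, 2).
v_1 = A·v_0 = (2, -4).
v_2 = A·v_1 = (-8, 8).

v_2 = (-8, 8)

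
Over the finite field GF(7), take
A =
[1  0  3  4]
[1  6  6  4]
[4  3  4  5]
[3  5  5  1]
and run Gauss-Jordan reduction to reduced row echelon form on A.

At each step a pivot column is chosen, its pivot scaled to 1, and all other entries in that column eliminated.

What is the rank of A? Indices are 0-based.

rank = 4

[1] R0 /= 1  ⇒  (1, 0, 3, 4)
     R1 -= 1·R0  ⇒  (0, 6, 3, 0)
     R2 -= 4·R0  ⇒  (0, 3, 6, 3)
     R3 -= 3·R0  ⇒  (0, 5, 3, 3)
[2] R1 /= 6  ⇒  (0, 1, 4, 0)
     R2 -= 3·R1  ⇒  (0, 0, 1, 3)
     R3 -= 5·R1  ⇒  (0, 0, 4, 3)
[3] R2 /= 1  ⇒  (0, 0, 1, 3)
     R0 -= 3·R2  ⇒  (1, 0, 0, 2)
     R1 -= 4·R2  ⇒  (0, 1, 0, 2)
     R3 -= 4·R2  ⇒  (0, 0, 0, 5)
[4] R3 /= 5  ⇒  (0, 0, 0, 1)
     R0 -= 2·R3  ⇒  (1, 0, 0, 0)
     R1 -= 2·R3  ⇒  (0, 1, 0, 0)
     R2 -= 3·R3  ⇒  (0, 0, 1, 0)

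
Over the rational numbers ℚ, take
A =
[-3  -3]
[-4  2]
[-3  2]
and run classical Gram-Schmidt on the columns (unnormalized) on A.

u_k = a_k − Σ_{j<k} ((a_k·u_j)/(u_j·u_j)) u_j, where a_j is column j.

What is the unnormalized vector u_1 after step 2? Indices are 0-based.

Step 1: u_0 = a_0 = (-3, -4, -3).
Step 2: u_1 = a_1 − (-5/34)·u_0 = (-117/34, 24/17, 53/34).

u_1 = (-117/34, 24/17, 53/34)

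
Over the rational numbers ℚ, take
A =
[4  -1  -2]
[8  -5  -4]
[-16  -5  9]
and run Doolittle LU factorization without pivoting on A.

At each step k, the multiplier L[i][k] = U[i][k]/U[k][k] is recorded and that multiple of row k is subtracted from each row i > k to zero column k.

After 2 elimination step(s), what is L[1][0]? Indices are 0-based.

Step 1: pivot at (0,0) is 4.
  row1 ← row1 − (2)·row0  ⇒  L[1][0]=2, U row1=(0, -3, 0)
  row2 ← row2 − (-4)·row0  ⇒  L[2][0]=-4, U row2=(0, -9, 1)
Step 2: pivot at (1,1) is -3.
  row2 ← row2 − (3)·row1  ⇒  L[2][1]=3, U row2=(0, 0, 1)

L[1][0] = 2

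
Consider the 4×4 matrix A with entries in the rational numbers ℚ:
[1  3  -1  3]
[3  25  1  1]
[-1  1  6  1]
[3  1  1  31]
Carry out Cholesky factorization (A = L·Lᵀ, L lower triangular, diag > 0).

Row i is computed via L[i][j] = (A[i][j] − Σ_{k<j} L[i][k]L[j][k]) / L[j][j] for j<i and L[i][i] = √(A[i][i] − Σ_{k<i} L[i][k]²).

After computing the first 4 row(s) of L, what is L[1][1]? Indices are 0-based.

Step 1: L[0][0] = √(1) = 1.
  L[1][0] = (3) / L[0][0] = 3.
Step 2: L[1][1] = √(16) = 4.
  L[2][0] = (-1) / L[0][0] = -1.
  L[2][1] = (4) / L[1][1] = 1.
Step 3: L[2][2] = √(4) = 2.
  L[3][0] = (3) / L[0][0] = 3.
  L[3][1] = (-8) / L[1][1] = -2.
  L[3][2] = (6) / L[2][2] = 3.
Step 4: L[3][3] = √(9) = 3.

L[1][1] = 4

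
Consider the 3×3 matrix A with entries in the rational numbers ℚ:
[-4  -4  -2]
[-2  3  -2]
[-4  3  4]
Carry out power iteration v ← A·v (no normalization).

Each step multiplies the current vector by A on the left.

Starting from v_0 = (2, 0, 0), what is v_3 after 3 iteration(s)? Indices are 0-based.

v_0 = (2, 0, 0).
v_1 = A·v_0 = (-8, -4, -8).
v_2 = A·v_1 = (64, 20, -12).
v_3 = A·v_2 = (-312, -44, -244).

v_3 = (-312, -44, -244)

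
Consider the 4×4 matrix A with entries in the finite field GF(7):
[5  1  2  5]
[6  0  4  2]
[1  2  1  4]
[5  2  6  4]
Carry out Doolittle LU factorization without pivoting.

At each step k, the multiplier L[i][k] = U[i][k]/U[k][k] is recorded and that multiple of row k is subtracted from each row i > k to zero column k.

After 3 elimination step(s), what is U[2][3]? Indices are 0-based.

Step 1: pivot at (0,0) is 5.
  row1 ← row1 − (4)·row0  ⇒  L[1][0]=4, U row1=(0, 3, 3, 3)
  row2 ← row2 − (3)·row0  ⇒  L[2][0]=3, U row2=(0, 6, 2, 3)
  row3 ← row3 − (1)·row0  ⇒  L[3][0]=1, U row3=(0, 1, 4, 6)
Step 2: pivot at (1,1) is 3.
  row2 ← row2 − (2)·row1  ⇒  L[2][1]=2, U row2=(0, 0, 3, 4)
  row3 ← row3 − (5)·row1  ⇒  L[3][1]=5, U row3=(0, 0, 3, 5)
Step 3: pivot at (2,2) is 3.
  row3 ← row3 − (1)·row2  ⇒  L[3][2]=1, U row3=(0, 0, 0, 1)

U[2][3] = 4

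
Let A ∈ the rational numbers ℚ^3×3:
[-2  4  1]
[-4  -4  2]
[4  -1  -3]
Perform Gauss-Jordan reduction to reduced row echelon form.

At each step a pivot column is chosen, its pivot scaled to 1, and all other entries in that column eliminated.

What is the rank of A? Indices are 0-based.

pivot(0,0)=-2: scale R0 → (1, -2, -1/2)
  clear (1,0): R1 −= (-4)R0 → (0, -12, 0)
  clear (2,0): R2 −= (4)R0 → (0, 7, -1)
pivot(1,1)=-12: scale R1 → (0, 1, 0)
  clear (0,1): R0 −= (-2)R1 → (1, 0, -1/2)
  clear (2,1): R2 −= (7)R1 → (0, 0, -1)
pivot(2,2)=-1: scale R2 → (0, 0, 1)
  clear (0,2): R0 −= (-1/2)R2 → (1, 0, 0)

rank = 3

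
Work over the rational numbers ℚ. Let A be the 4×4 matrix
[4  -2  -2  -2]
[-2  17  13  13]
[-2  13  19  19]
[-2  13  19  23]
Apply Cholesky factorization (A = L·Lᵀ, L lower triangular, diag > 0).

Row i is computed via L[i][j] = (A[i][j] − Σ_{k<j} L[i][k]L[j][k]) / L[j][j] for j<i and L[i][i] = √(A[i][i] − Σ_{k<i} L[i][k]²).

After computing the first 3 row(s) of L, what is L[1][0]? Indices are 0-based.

L[1][0] = -1

Step 1: L[0][0] = √(4) = 2.
  L[1][0] = (-2) / L[0][0] = -1.
Step 2: L[1][1] = √(16) = 4.
  L[2][0] = (-2) / L[0][0] = -1.
  L[2][1] = (12) / L[1][1] = 3.
Step 3: L[2][2] = √(9) = 3.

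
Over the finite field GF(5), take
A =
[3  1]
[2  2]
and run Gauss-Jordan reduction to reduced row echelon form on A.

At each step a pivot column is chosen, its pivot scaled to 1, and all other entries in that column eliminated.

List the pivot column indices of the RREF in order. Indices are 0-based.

step 1: normalize row 0 (÷3) = (1, 2)
  row 1: subtract 2×row0 = (0, 3)
step 2: normalize row 1 (÷3) = (0, 1)
  row 0: subtract 2×row1 = (1, 0)

pivot columns: 0, 1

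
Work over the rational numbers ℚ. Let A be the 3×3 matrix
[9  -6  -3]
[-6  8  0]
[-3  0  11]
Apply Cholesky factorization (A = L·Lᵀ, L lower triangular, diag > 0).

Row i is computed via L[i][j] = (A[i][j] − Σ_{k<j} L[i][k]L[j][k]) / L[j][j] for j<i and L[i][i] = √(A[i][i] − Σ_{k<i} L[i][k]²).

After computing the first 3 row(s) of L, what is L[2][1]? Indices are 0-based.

L[2][1] = -1

Step 1: L[0][0] = √(9) = 3.
  L[1][0] = (-6) / L[0][0] = -2.
Step 2: L[1][1] = √(4) = 2.
  L[2][0] = (-3) / L[0][0] = -1.
  L[2][1] = (-2) / L[1][1] = -1.
Step 3: L[2][2] = √(9) = 3.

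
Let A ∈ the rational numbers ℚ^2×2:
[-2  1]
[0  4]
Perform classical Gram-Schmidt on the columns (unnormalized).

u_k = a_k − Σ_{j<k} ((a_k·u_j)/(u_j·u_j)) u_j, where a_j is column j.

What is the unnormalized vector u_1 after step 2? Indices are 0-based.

Step 1: u_0 = a_0 = (-2, 0).
Step 2: u_1 = a_1 − (-1/2)·u_0 = (0, 4).

u_1 = (0, 4)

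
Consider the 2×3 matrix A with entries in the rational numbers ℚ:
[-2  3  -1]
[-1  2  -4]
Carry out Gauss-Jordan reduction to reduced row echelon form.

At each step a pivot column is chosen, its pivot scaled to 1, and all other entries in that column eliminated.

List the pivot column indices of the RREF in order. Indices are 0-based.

pivot(0,0)=-2: scale R0 → (1, -3/2, 1/2)
  clear (1,0): R1 −= (-1)R0 → (0, 1/2, -7/2)
pivot(1,1)=1/2: scale R1 → (0, 1, -7)
  clear (0,1): R0 −= (-3/2)R1 → (1, 0, -10)

pivot columns: 0, 1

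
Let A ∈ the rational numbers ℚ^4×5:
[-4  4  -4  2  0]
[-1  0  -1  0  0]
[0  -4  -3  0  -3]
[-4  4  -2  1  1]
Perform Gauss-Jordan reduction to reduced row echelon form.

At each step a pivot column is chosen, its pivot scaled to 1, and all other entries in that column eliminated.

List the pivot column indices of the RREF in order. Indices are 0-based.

pivot columns: 0, 1, 2, 3

pivot(0,0)=-4: scale R0 → (1, -1, 1, -1/2, 0)
  clear (1,0): R1 −= (-1)R0 → (0, -1, 0, -1/2, 0)
  clear (3,0): R3 −= (-4)R0 → (0, 0, 2, -1, 1)
pivot(1,1)=-1: scale R1 → (0, 1, 0, 1/2, 0)
  clear (0,1): R0 −= (-1)R1 → (1, 0, 1, 0, 0)
  clear (2,1): R2 −= (-4)R1 → (0, 0, -3, 2, -3)
pivot(2,2)=-3: scale R2 → (0, 0, 1, -2/3, 1)
  clear (0,2): R0 −= (1)R2 → (1, 0, 0, 2/3, -1)
  clear (3,2): R3 −= (2)R2 → (0, 0, 0, 1/3, -1)
pivot(3,3)=1/3: scale R3 → (0, 0, 0, 1, -3)
  clear (0,3): R0 −= (2/3)R3 → (1, 0, 0, 0, 1)
  clear (1,3): R1 −= (1/2)R3 → (0, 1, 0, 0, 3/2)
  clear (2,3): R2 −= (-2/3)R3 → (0, 0, 1, 0, -1)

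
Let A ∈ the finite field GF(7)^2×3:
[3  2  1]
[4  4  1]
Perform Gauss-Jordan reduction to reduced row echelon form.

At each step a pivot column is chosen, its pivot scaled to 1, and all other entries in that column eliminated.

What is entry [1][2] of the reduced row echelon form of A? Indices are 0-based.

pivot(0,0)=3: scale R0 → (1, 3, 5)
  clear (1,0): R1 −= (4)R0 → (0, 6, 2)
pivot(1,1)=6: scale R1 → (0, 1, 5)
  clear (0,1): R0 −= (3)R1 → (1, 0, 4)

M[1][2] = 5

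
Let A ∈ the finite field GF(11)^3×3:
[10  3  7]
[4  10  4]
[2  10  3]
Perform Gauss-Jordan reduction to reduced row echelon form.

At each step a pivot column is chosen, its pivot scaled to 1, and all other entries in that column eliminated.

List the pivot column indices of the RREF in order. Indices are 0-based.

pivot(0,0)=10: scale R0 → (1, 8, 4)
  clear (1,0): R1 −= (4)R0 → (0, 0, 10)
  clear (2,0): R2 −= (2)R0 → (0, 5, 6)
pivot(1,1): swap R1↔R2
pivot(1,1)=5: scale R1 → (0, 1, 10)
  clear (0,1): R0 −= (8)R1 → (1, 0, 1)
pivot(2,2)=10: scale R2 → (0, 0, 1)
  clear (0,2): R0 −= (1)R2 → (1, 0, 0)
  clear (1,2): R1 −= (10)R2 → (0, 1, 0)

pivot columns: 0, 1, 2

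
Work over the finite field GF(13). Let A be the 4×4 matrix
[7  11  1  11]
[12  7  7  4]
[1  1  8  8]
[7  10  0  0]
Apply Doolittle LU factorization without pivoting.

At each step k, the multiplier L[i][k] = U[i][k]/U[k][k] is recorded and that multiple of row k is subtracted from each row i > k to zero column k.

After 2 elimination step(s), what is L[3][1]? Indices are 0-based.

L[3][1] = 4

[col 0] pivot 7
  R1 -= 11*R0 → (0, 3, 9, 0)  (L[1][0] := 11)
  R2 -= 2*R0 → (0, 5, 6, 12)  (L[2][0] := 2)
  R3 -= 1*R0 → (0, 12, 12, 2)  (L[3][0] := 1)
[col 1] pivot 3
  R2 -= 6*R1 → (0, 0, 4, 12)  (L[2][1] := 6)
  R3 -= 4*R1 → (0, 0, 2, 2)  (L[3][1] := 4)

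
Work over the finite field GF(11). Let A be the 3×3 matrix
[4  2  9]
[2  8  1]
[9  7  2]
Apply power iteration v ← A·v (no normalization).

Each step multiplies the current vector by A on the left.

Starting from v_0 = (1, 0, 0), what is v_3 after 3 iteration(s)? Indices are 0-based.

v_3 = (4, 6, 0)

v_0 = (1, 0, 0).
v_1 = A·v_0 = (4, 2, 9).
v_2 = A·v_1 = (2, 0, 2).
v_3 = A·v_2 = (4, 6, 0).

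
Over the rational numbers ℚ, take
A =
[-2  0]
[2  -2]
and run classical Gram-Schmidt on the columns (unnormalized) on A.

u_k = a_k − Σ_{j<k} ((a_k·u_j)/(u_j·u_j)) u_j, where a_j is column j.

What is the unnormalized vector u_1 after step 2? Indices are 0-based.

Step 1: u_0 = a_0 = (-2, 2).
Step 2: u_1 = a_1 − (-1/2)·u_0 = (-1, -1).

u_1 = (-1, -1)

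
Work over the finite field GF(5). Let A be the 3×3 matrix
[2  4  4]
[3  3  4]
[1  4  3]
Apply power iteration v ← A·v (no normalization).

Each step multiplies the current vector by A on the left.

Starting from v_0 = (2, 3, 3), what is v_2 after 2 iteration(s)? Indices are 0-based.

v_0 = (2, 3, 3).
v_1 = A·v_0 = (3, 2, 3).
v_2 = A·v_1 = (1, 2, 0).

v_2 = (1, 2, 0)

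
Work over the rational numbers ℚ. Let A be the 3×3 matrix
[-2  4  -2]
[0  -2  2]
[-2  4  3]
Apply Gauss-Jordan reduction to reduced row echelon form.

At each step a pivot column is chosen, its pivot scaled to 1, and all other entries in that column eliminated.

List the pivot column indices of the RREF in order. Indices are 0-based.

pivot columns: 0, 1, 2

[1] R0 /= -2  ⇒  (1, -2, 1)
     R2 -= -2·R0  ⇒  (0, 0, 5)
[2] R1 /= -2  ⇒  (0, 1, -1)
     R0 -= -2·R1  ⇒  (1, 0, -1)
[3] R2 /= 5  ⇒  (0, 0, 1)
     R0 -= -1·R2  ⇒  (1, 0, 0)
     R1 -= -1·R2  ⇒  (0, 1, 0)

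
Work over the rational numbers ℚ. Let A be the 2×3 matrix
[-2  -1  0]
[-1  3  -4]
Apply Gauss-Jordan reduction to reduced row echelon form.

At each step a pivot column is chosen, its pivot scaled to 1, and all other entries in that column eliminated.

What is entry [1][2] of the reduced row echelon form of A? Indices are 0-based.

[1] R0 /= -2  ⇒  (1, 1/2, 0)
     R1 -= -1·R0  ⇒  (0, 7/2, -4)
[2] R1 /= 7/2  ⇒  (0, 1, -8/7)
     R0 -= 1/2·R1  ⇒  (1, 0, 4/7)

M[1][2] = -8/7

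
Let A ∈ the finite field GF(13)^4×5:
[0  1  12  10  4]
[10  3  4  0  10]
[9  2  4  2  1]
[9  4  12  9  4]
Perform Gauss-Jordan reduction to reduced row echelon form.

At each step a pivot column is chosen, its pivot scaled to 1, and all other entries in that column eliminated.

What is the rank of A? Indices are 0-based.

step 1: exchange rows 0,1
step 1: normalize row 0 (÷10) = (1, 12, 3, 0, 1)
  row 2: subtract 9×row0 = (0, 11, 3, 2, 5)
  row 3: subtract 9×row0 = (0, 0, 11, 9, 8)
step 2: normalize row 1 (÷1) = (0, 1, 12, 10, 4)
  row 0: subtract 12×row1 = (1, 0, 2, 10, 5)
  row 2: subtract 11×row1 = (0, 0, 1, 9, 0)
step 3: normalize row 2 (÷1) = (0, 0, 1, 9, 0)
  row 0: subtract 2×row2 = (1, 0, 0, 5, 5)
  row 1: subtract 12×row2 = (0, 1, 0, 6, 4)
  row 3: subtract 11×row2 = (0, 0, 0, 1, 8)
step 4: normalize row 3 (÷1) = (0, 0, 0, 1, 8)
  row 0: subtract 5×row3 = (1, 0, 0, 0, 4)
  row 1: subtract 6×row3 = (0, 1, 0, 0, 8)
  row 2: subtract 9×row3 = (0, 0, 1, 0, 6)

rank = 4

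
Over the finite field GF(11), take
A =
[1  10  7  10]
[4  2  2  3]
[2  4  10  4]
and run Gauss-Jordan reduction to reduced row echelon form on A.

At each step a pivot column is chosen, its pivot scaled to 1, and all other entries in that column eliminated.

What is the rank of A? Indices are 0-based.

pivot(0,0)=1: scale R0 → (1, 10, 7, 10)
  clear (1,0): R1 −= (4)R0 → (0, 6, 7, 7)
  clear (2,0): R2 −= (2)R0 → (0, 6, 7, 6)
pivot(1,1)=6: scale R1 → (0, 1, 3, 3)
  clear (0,1): R0 −= (10)R1 → (1, 0, 10, 2)
  clear (2,1): R2 −= (6)R1 → (0, 0, 0, 10)
col 2: no nonzero at/below row 2; advance.
pivot(2,3)=10: scale R2 → (0, 0, 0, 1)
  clear (0,3): R0 −= (2)R2 → (1, 0, 10, 0)
  clear (1,3): R1 −= (3)R2 → (0, 1, 3, 0)

rank = 3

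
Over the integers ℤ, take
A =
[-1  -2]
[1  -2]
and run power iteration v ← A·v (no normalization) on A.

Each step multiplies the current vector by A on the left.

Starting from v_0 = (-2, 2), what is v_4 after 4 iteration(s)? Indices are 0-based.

v_0 = (-2, 2).
v_1 = A·v_0 = (-2, -6).
v_2 = A·v_1 = (14, 10).
v_3 = A·v_2 = (-34, -6).
v_4 = A·v_3 = (46, -22).

v_4 = (46, -22)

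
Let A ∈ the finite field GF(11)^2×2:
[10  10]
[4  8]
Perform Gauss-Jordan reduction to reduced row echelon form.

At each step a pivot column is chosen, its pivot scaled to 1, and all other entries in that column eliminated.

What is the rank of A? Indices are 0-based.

rank = 2

[1] R0 /= 10  ⇒  (1, 1)
     R1 -= 4·R0  ⇒  (0, 4)
[2] R1 /= 4  ⇒  (0, 1)
     R0 -= 1·R1  ⇒  (1, 0)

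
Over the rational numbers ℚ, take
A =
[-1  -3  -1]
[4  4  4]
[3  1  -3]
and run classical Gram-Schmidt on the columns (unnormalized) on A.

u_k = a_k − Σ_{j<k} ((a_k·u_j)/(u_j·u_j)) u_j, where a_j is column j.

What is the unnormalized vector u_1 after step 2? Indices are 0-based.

u_1 = (-28/13, 8/13, -20/13)

Step 1: u_0 = a_0 = (-1, 4, 3).
Step 2: u_1 = a_1 − (11/13)·u_0 = (-28/13, 8/13, -20/13).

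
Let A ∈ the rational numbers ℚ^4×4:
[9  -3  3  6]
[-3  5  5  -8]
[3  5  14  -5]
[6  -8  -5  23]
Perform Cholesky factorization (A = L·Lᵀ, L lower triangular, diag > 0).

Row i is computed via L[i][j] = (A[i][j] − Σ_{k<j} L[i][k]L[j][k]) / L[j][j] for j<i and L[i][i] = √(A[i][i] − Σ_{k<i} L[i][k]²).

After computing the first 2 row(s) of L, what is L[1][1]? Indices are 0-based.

Step 1: L[0][0] = √(9) = 3.
  L[1][0] = (-3) / L[0][0] = -1.
Step 2: L[1][1] = √(4) = 2.

L[1][1] = 2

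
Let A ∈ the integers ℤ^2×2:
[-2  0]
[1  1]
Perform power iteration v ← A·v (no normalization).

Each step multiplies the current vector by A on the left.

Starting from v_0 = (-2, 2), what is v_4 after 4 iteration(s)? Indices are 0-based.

v_0 = (-2, 2).
v_1 = A·v_0 = (4, 0).
v_2 = A·v_1 = (-8, 4).
v_3 = A·v_2 = (16, -4).
v_4 = A·v_3 = (-32, 12).

v_4 = (-32, 12)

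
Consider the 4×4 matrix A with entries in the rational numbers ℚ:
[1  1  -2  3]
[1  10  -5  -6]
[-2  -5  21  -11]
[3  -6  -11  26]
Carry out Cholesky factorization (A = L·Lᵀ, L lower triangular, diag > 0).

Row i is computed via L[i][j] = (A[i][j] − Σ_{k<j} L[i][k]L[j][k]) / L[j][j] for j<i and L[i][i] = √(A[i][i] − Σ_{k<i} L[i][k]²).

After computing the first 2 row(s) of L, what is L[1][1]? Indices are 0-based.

Step 1: L[0][0] = √(1) = 1.
  L[1][0] = (1) / L[0][0] = 1.
Step 2: L[1][1] = √(9) = 3.

L[1][1] = 3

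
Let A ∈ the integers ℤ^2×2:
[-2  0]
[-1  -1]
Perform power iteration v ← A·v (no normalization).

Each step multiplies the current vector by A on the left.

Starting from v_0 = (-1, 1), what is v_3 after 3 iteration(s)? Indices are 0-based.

v_0 = (-1, 1).
v_1 = A·v_0 = (2, 0).
v_2 = A·v_1 = (-4, -2).
v_3 = A·v_2 = (8, 6).

v_3 = (8, 6)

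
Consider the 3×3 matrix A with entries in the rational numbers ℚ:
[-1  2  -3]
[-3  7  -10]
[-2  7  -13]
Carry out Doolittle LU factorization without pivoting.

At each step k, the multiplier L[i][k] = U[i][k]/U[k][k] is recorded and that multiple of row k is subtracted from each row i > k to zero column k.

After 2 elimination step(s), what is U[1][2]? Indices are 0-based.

k=0: U[0][0]=-1
  eliminate (1,0): mult=3, new row 1: (0, 1, -1); set L[1][0]=3
  eliminate (2,0): mult=2, new row 2: (0, 3, -7); set L[2][0]=2
k=1: U[1][1]=1
  eliminate (2,1): mult=3, new row 2: (0, 0, -4); set L[2][1]=3

U[1][2] = -1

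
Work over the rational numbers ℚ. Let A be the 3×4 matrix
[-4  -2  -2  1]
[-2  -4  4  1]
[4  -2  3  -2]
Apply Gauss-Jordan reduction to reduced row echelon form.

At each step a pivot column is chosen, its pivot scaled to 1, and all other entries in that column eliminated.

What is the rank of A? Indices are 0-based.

[1] R0 /= -4  ⇒  (1, 1/2, 1/2, -1/4)
     R1 -= -2·R0  ⇒  (0, -3, 5, 1/2)
     R2 -= 4·R0  ⇒  (0, -4, 1, -1)
[2] R1 /= -3  ⇒  (0, 1, -5/3, -1/6)
     R0 -= 1/2·R1  ⇒  (1, 0, 4/3, -1/6)
     R2 -= -4·R1  ⇒  (0, 0, -17/3, -5/3)
[3] R2 /= -17/3  ⇒  (0, 0, 1, 5/17)
     R0 -= 4/3·R2  ⇒  (1, 0, 0, -19/34)
     R1 -= -5/3·R2  ⇒  (0, 1, 0, 11/34)

rank = 3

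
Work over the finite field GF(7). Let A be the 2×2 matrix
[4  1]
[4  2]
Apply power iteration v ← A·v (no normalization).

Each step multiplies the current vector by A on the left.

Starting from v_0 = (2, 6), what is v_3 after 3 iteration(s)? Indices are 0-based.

v_3 = (1, 6)

v_0 = (2, 6).
v_1 = A·v_0 = (0, 6).
v_2 = A·v_1 = (6, 5).
v_3 = A·v_2 = (1, 6).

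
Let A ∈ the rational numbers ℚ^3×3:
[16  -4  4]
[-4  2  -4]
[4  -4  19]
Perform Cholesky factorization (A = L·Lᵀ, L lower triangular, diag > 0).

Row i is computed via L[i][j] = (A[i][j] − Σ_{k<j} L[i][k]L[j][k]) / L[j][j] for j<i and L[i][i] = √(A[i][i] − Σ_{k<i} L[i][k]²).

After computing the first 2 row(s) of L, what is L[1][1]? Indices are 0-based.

L[1][1] = 1

Step 1: L[0][0] = √(16) = 4.
  L[1][0] = (-4) / L[0][0] = -1.
Step 2: L[1][1] = √(1) = 1.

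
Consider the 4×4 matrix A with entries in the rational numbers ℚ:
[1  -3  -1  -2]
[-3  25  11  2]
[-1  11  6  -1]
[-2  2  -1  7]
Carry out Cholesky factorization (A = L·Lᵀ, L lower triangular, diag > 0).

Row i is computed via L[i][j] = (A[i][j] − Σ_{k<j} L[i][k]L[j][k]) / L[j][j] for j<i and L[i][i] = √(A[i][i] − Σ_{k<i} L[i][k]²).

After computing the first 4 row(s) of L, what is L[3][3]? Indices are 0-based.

Step 1: L[0][0] = √(1) = 1.
  L[1][0] = (-3) / L[0][0] = -3.
Step 2: L[1][1] = √(16) = 4.
  L[2][0] = (-1) / L[0][0] = -1.
  L[2][1] = (8) / L[1][1] = 2.
Step 3: L[2][2] = √(1) = 1.
  L[3][0] = (-2) / L[0][0] = -2.
  L[3][1] = (-4) / L[1][1] = -1.
  L[3][2] = (-1) / L[2][2] = -1.
Step 4: L[3][3] = √(1) = 1.

L[3][3] = 1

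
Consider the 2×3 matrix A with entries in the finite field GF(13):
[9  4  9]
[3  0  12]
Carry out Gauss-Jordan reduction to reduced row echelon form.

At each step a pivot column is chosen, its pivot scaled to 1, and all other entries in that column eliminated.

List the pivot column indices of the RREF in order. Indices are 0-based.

pivot columns: 0, 1

[1] R0 /= 9  ⇒  (1, 12, 1)
     R1 -= 3·R0  ⇒  (0, 3, 9)
[2] R1 /= 3  ⇒  (0, 1, 3)
     R0 -= 12·R1  ⇒  (1, 0, 4)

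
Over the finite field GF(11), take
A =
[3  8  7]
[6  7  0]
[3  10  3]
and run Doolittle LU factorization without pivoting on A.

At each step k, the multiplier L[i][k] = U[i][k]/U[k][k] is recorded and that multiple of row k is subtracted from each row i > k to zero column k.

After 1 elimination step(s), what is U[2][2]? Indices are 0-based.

U[2][2] = 7

Step 1: pivot at (0,0) is 3.
  row1 ← row1 − (2)·row0  ⇒  L[1][0]=2, U row1=(0, 2, 8)
  row2 ← row2 − (1)·row0  ⇒  L[2][0]=1, U row2=(0, 2, 7)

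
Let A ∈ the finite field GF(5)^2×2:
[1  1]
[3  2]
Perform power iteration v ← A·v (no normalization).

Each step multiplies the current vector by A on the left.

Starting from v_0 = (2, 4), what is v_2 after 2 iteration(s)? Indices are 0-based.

v_0 = (2, 4).
v_1 = A·v_0 = (1, 4).
v_2 = A·v_1 = (0, 1).

v_2 = (0, 1)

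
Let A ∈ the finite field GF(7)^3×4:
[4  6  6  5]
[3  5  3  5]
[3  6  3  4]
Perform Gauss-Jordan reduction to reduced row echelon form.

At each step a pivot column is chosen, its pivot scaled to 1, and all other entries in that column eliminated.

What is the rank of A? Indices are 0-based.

rank = 3

[1] R0 /= 4  ⇒  (1, 5, 5, 3)
     R1 -= 3·R0  ⇒  (0, 4, 2, 3)
     R2 -= 3·R0  ⇒  (0, 5, 2, 2)
[2] R1 /= 4  ⇒  (0, 1, 4, 6)
     R0 -= 5·R1  ⇒  (1, 0, 6, 1)
     R2 -= 5·R1  ⇒  (0, 0, 3, 0)
[3] R2 /= 3  ⇒  (0, 0, 1, 0)
     R0 -= 6·R2  ⇒  (1, 0, 0, 1)
     R1 -= 4·R2  ⇒  (0, 1, 0, 6)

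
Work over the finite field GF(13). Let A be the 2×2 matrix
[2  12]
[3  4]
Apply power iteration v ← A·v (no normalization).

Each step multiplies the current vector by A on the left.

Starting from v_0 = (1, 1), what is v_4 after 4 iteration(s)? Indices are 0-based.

v_4 = (4, 1)

v_0 = (1, 1).
v_1 = A·v_0 = (1, 7).
v_2 = A·v_1 = (8, 5).
v_3 = A·v_2 = (11, 5).
v_4 = A·v_3 = (4, 1).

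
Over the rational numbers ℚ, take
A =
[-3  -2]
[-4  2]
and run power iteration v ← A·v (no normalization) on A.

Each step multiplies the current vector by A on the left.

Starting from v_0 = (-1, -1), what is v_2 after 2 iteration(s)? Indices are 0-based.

v_0 = (-1, -1).
v_1 = A·v_0 = (5, 2).
v_2 = A·v_1 = (-19, -16).

v_2 = (-19, -16)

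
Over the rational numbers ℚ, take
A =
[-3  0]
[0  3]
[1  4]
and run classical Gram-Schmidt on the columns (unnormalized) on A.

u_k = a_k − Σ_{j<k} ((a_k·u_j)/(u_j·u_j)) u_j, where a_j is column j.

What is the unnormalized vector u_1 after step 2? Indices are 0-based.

u_1 = (6/5, 3, 18/5)

Step 1: u_0 = a_0 = (-3, 0, 1).
Step 2: u_1 = a_1 − (2/5)·u_0 = (6/5, 3, 18/5).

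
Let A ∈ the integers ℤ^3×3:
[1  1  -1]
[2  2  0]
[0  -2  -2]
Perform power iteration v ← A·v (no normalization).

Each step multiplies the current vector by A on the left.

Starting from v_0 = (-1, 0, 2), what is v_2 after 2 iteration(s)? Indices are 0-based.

v_0 = (-1, 0, 2).
v_1 = A·v_0 = (-3, -2, -4).
v_2 = A·v_1 = (-1, -10, 12).

v_2 = (-1, -10, 12)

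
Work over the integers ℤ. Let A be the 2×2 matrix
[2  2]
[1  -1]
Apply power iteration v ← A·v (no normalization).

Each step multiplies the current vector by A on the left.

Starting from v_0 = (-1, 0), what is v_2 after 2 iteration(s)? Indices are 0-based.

v_2 = (-6, -1)

v_0 = (-1, 0).
v_1 = A·v_0 = (-2, -1).
v_2 = A·v_1 = (-6, -1).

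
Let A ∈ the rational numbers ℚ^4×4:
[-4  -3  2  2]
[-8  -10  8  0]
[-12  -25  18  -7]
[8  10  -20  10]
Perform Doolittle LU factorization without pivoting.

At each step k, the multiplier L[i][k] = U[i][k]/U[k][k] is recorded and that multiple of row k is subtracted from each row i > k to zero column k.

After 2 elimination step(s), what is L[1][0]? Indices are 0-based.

k=0: U[0][0]=-4
  eliminate (1,0): mult=2, new row 1: (0, -4, 4, -4); set L[1][0]=2
  eliminate (2,0): mult=3, new row 2: (0, -16, 12, -13); set L[2][0]=3
  eliminate (3,0): mult=-2, new row 3: (0, 4, -16, 14); set L[3][0]=-2
k=1: U[1][1]=-4
  eliminate (2,1): mult=4, new row 2: (0, 0, -4, 3); set L[2][1]=4
  eliminate (3,1): mult=-1, new row 3: (0, 0, -12, 10); set L[3][1]=-1

L[1][0] = 2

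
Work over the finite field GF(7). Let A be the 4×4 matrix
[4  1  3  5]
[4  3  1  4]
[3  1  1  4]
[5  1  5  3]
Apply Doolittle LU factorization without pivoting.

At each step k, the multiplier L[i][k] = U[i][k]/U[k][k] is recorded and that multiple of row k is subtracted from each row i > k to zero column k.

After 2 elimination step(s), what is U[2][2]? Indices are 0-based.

k=0: U[0][0]=4
  eliminate (1,0): mult=1, new row 1: (0, 2, 5, 6); set L[1][0]=1
  eliminate (2,0): mult=6, new row 2: (0, 2, 4, 2); set L[2][0]=6
  eliminate (3,0): mult=3, new row 3: (0, 5, 3, 2); set L[3][0]=3
k=1: U[1][1]=2
  eliminate (2,1): mult=1, new row 2: (0, 0, 6, 3); set L[2][1]=1
  eliminate (3,1): mult=6, new row 3: (0, 0, 1, 1); set L[3][1]=6

U[2][2] = 6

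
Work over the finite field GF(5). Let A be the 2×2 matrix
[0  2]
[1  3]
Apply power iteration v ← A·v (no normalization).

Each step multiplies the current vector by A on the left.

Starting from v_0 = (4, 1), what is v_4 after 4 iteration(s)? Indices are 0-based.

v_4 = (1, 0)

v_0 = (4, 1).
v_1 = A·v_0 = (2, 2).
v_2 = A·v_1 = (4, 3).
v_3 = A·v_2 = (1, 3).
v_4 = A·v_3 = (1, 0).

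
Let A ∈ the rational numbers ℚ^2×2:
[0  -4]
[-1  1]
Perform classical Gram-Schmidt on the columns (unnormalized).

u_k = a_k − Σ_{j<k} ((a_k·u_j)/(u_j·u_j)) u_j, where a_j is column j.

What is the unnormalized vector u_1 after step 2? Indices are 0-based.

Step 1: u_0 = a_0 = (0, -1).
Step 2: u_1 = a_1 − (-1)·u_0 = (-4, 0).

u_1 = (-4, 0)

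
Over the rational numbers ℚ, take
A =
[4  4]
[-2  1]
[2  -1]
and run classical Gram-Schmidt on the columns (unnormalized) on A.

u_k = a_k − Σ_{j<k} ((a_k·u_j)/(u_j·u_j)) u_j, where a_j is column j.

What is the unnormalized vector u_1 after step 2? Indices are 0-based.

Step 1: u_0 = a_0 = (4, -2, 2).
Step 2: u_1 = a_1 − (1/2)·u_0 = (2, 2, -2).

u_1 = (2, 2, -2)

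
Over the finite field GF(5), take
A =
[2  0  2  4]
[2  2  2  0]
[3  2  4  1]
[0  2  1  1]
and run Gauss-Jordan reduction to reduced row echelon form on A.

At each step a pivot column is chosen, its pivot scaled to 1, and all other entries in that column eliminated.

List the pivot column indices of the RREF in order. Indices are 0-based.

step 1: normalize row 0 (÷2) = (1, 0, 1, 2)
  row 1: subtract 2×row0 = (0, 2, 0, 1)
  row 2: subtract 3×row0 = (0, 2, 1, 0)
step 2: normalize row 1 (÷2) = (0, 1, 0, 3)
  row 2: subtract 2×row1 = (0, 0, 1, 4)
  row 3: subtract 2×row1 = (0, 0, 1, 0)
step 3: normalize row 2 (÷1) = (0, 0, 1, 4)
  row 0: subtract 1×row2 = (1, 0, 0, 3)
  row 3: subtract 1×row2 = (0, 0, 0, 1)
step 4: normalize row 3 (÷1) = (0, 0, 0, 1)
  row 0: subtract 3×row3 = (1, 0, 0, 0)
  row 1: subtract 3×row3 = (0, 1, 0, 0)
  row 2: subtract 4×row3 = (0, 0, 1, 0)

pivot columns: 0, 1, 2, 3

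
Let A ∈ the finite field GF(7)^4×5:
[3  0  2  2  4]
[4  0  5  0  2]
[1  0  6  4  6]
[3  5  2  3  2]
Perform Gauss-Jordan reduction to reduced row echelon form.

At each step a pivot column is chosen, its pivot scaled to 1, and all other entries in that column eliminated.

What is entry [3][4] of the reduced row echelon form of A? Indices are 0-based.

step 1: normalize row 0 (÷3) = (1, 0, 3, 3, 6)
  row 1: subtract 4×row0 = (0, 0, 0, 2, 6)
  row 2: subtract 1×row0 = (0, 0, 3, 1, 0)
  row 3: subtract 3×row0 = (0, 5, 0, 1, 5)
step 2: exchange rows 1,3
step 2: normalize row 1 (÷5) = (0, 1, 0, 3, 1)
step 3: normalize row 2 (÷3) = (0, 0, 1, 5, 0)
  row 0: subtract 3×row2 = (1, 0, 0, 2, 6)
step 4: normalize row 3 (÷2) = (0, 0, 0, 1, 3)
  row 0: subtract 2×row3 = (1, 0, 0, 0, 0)
  row 1: subtract 3×row3 = (0, 1, 0, 0, 6)
  row 2: subtract 5×row3 = (0, 0, 1, 0, 6)

M[3][4] = 3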